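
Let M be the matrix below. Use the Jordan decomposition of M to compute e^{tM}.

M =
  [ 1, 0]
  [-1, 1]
e^{tM} =
  [exp(t), 0]
  [-t*exp(t), exp(t)]

Strategy: write M = P · J · P⁻¹ where J is a Jordan canonical form, so e^{tM} = P · e^{tJ} · P⁻¹, and e^{tJ} can be computed block-by-block.

M has Jordan form
J =
  [1, 1]
  [0, 1]
(up to reordering of blocks).

Per-block formulas:
  For a 2×2 Jordan block J_2(1): exp(t · J_2(1)) = e^(1t)·(I + t·N), where N is the 2×2 nilpotent shift.

After assembling e^{tJ} and conjugating by P, we get:

e^{tM} =
  [exp(t), 0]
  [-t*exp(t), exp(t)]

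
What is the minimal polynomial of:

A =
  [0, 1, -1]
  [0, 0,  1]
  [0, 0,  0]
x^3

The characteristic polynomial is χ_A(x) = x^3, so the eigenvalues are known. The minimal polynomial is
  m_A(x) = Π_λ (x − λ)^{k_λ}
where k_λ is the size of the *largest* Jordan block for λ (equivalently, the smallest k with (A − λI)^k v = 0 for every generalised eigenvector v of λ).

  λ = 0: largest Jordan block has size 3, contributing (x − 0)^3

So m_A(x) = x^3 = x^3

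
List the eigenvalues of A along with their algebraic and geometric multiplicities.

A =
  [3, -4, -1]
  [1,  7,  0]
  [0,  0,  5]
λ = 5: alg = 3, geom = 1

Step 1 — factor the characteristic polynomial to read off the algebraic multiplicities:
  χ_A(x) = (x - 5)^3

Step 2 — compute geometric multiplicities via the rank-nullity identity g(λ) = n − rank(A − λI):
  rank(A − (5)·I) = 2, so dim ker(A − (5)·I) = n − 2 = 1

Summary:
  λ = 5: algebraic multiplicity = 3, geometric multiplicity = 1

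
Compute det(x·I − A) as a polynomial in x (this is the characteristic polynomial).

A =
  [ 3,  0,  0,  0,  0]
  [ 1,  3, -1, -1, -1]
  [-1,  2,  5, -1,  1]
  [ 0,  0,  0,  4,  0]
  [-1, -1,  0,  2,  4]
x^5 - 19*x^4 + 144*x^3 - 544*x^2 + 1024*x - 768

Expanding det(x·I − A) (e.g. by cofactor expansion or by noting that A is similar to its Jordan form J, which has the same characteristic polynomial as A) gives
  χ_A(x) = x^5 - 19*x^4 + 144*x^3 - 544*x^2 + 1024*x - 768
which factors as (x - 4)^4*(x - 3). The eigenvalues (with algebraic multiplicities) are λ = 3 with multiplicity 1, λ = 4 with multiplicity 4.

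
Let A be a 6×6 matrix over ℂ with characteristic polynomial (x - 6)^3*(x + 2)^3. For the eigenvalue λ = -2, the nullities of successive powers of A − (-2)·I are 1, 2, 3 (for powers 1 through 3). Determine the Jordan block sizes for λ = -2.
Block sizes for λ = -2: [3]

From the dimensions of kernels of powers, the number of Jordan blocks of size at least j is d_j − d_{j−1} where d_j = dim ker(N^j) (with d_0 = 0). Computing the differences gives [1, 1, 1].
The number of blocks of size exactly k is (#blocks of size ≥ k) − (#blocks of size ≥ k + 1), so the partition is: 1 block(s) of size 3.
In nonincreasing order the block sizes are [3].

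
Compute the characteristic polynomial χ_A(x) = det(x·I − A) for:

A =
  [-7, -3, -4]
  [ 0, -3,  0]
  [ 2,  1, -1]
x^3 + 11*x^2 + 39*x + 45

Expanding det(x·I − A) (e.g. by cofactor expansion or by noting that A is similar to its Jordan form J, which has the same characteristic polynomial as A) gives
  χ_A(x) = x^3 + 11*x^2 + 39*x + 45
which factors as (x + 3)^2*(x + 5). The eigenvalues (with algebraic multiplicities) are λ = -5 with multiplicity 1, λ = -3 with multiplicity 2.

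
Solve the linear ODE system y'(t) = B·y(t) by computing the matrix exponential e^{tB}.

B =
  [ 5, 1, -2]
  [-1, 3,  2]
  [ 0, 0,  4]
e^{tB} =
  [t*exp(4*t) + exp(4*t), t*exp(4*t), -2*t*exp(4*t)]
  [-t*exp(4*t), -t*exp(4*t) + exp(4*t), 2*t*exp(4*t)]
  [0, 0, exp(4*t)]

Strategy: write B = P · J · P⁻¹ where J is a Jordan canonical form, so e^{tB} = P · e^{tJ} · P⁻¹, and e^{tJ} can be computed block-by-block.

B has Jordan form
J =
  [4, 1, 0]
  [0, 4, 0]
  [0, 0, 4]
(up to reordering of blocks).

Per-block formulas:
  For a 2×2 Jordan block J_2(4): exp(t · J_2(4)) = e^(4t)·(I + t·N), where N is the 2×2 nilpotent shift.
  For a 1×1 block at λ = 4: exp(t · [4]) = [e^(4t)].

After assembling e^{tJ} and conjugating by P, we get:

e^{tB} =
  [t*exp(4*t) + exp(4*t), t*exp(4*t), -2*t*exp(4*t)]
  [-t*exp(4*t), -t*exp(4*t) + exp(4*t), 2*t*exp(4*t)]
  [0, 0, exp(4*t)]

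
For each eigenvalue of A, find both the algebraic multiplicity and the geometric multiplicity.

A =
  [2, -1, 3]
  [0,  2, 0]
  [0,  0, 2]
λ = 2: alg = 3, geom = 2

Step 1 — factor the characteristic polynomial to read off the algebraic multiplicities:
  χ_A(x) = (x - 2)^3

Step 2 — compute geometric multiplicities via the rank-nullity identity g(λ) = n − rank(A − λI):
  rank(A − (2)·I) = 1, so dim ker(A − (2)·I) = n − 1 = 2

Summary:
  λ = 2: algebraic multiplicity = 3, geometric multiplicity = 2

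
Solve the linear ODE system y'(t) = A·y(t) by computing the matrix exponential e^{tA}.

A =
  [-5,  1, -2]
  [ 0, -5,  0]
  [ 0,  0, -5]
e^{tA} =
  [exp(-5*t), t*exp(-5*t), -2*t*exp(-5*t)]
  [0, exp(-5*t), 0]
  [0, 0, exp(-5*t)]

Strategy: write A = P · J · P⁻¹ where J is a Jordan canonical form, so e^{tA} = P · e^{tJ} · P⁻¹, and e^{tJ} can be computed block-by-block.

A has Jordan form
J =
  [-5,  1,  0]
  [ 0, -5,  0]
  [ 0,  0, -5]
(up to reordering of blocks).

Per-block formulas:
  For a 1×1 block at λ = -5: exp(t · [-5]) = [e^(-5t)].
  For a 2×2 Jordan block J_2(-5): exp(t · J_2(-5)) = e^(-5t)·(I + t·N), where N is the 2×2 nilpotent shift.

After assembling e^{tJ} and conjugating by P, we get:

e^{tA} =
  [exp(-5*t), t*exp(-5*t), -2*t*exp(-5*t)]
  [0, exp(-5*t), 0]
  [0, 0, exp(-5*t)]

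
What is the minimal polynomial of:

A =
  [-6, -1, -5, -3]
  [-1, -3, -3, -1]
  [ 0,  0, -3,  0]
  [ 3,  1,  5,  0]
x^3 + 9*x^2 + 27*x + 27

The characteristic polynomial is χ_A(x) = (x + 3)^4, so the eigenvalues are known. The minimal polynomial is
  m_A(x) = Π_λ (x − λ)^{k_λ}
where k_λ is the size of the *largest* Jordan block for λ (equivalently, the smallest k with (A − λI)^k v = 0 for every generalised eigenvector v of λ).

  λ = -3: largest Jordan block has size 3, contributing (x + 3)^3

So m_A(x) = (x + 3)^3 = x^3 + 9*x^2 + 27*x + 27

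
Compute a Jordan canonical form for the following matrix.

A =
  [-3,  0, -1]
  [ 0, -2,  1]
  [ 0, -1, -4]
J_3(-3)

The characteristic polynomial is
  det(x·I − A) = x^3 + 9*x^2 + 27*x + 27 = (x + 3)^3

Eigenvalues and multiplicities (the geometric multiplicity of λ is n − rank(A − λI), which equals the number of Jordan blocks for λ):
  λ = -3: algebraic multiplicity = 3, geometric multiplicity = 1

Determining the block sizes for each eigenvalue:
  λ = -3: one block (gm = 1), so the single block has size am = 3 → block sizes [3]

Assembling the blocks gives a Jordan form
J =
  [-3,  1,  0]
  [ 0, -3,  1]
  [ 0,  0, -3]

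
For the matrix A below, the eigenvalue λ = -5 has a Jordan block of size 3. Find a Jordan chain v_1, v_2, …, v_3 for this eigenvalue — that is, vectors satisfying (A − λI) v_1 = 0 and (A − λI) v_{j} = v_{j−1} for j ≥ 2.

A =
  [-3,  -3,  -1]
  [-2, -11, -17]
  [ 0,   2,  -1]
A Jordan chain for λ = -5 of length 3:
v_1 = (10, 8, -4)ᵀ
v_2 = (2, -2, 0)ᵀ
v_3 = (1, 0, 0)ᵀ

Let N = A − (-5)·I. We want v_3 with N^3 v_3 = 0 but N^2 v_3 ≠ 0; then v_{j-1} := N · v_j for j = 3, …, 2.

Pick v_3 = (1, 0, 0)ᵀ.
Then v_2 = N · v_3 = (2, -2, 0)ᵀ.
Then v_1 = N · v_2 = (10, 8, -4)ᵀ.

Sanity check: (A − (-5)·I) v_1 = (0, 0, 0)ᵀ = 0. ✓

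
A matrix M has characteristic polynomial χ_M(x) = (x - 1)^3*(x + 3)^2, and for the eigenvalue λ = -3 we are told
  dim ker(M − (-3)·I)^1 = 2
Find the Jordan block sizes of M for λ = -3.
Block sizes for λ = -3: [1, 1]

From the dimensions of kernels of powers, the number of Jordan blocks of size at least j is d_j − d_{j−1} where d_j = dim ker(N^j) (with d_0 = 0). Computing the differences gives [2].
The number of blocks of size exactly k is (#blocks of size ≥ k) − (#blocks of size ≥ k + 1), so the partition is: 2 block(s) of size 1.
In nonincreasing order the block sizes are [1, 1].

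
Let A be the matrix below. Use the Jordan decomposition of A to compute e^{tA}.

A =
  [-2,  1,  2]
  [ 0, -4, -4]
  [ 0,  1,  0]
e^{tA} =
  [exp(-2*t), t*exp(-2*t), 2*t*exp(-2*t)]
  [0, -2*t*exp(-2*t) + exp(-2*t), -4*t*exp(-2*t)]
  [0, t*exp(-2*t), 2*t*exp(-2*t) + exp(-2*t)]

Strategy: write A = P · J · P⁻¹ where J is a Jordan canonical form, so e^{tA} = P · e^{tJ} · P⁻¹, and e^{tJ} can be computed block-by-block.

A has Jordan form
J =
  [-2,  1,  0]
  [ 0, -2,  0]
  [ 0,  0, -2]
(up to reordering of blocks).

Per-block formulas:
  For a 1×1 block at λ = -2: exp(t · [-2]) = [e^(-2t)].
  For a 2×2 Jordan block J_2(-2): exp(t · J_2(-2)) = e^(-2t)·(I + t·N), where N is the 2×2 nilpotent shift.

After assembling e^{tJ} and conjugating by P, we get:

e^{tA} =
  [exp(-2*t), t*exp(-2*t), 2*t*exp(-2*t)]
  [0, -2*t*exp(-2*t) + exp(-2*t), -4*t*exp(-2*t)]
  [0, t*exp(-2*t), 2*t*exp(-2*t) + exp(-2*t)]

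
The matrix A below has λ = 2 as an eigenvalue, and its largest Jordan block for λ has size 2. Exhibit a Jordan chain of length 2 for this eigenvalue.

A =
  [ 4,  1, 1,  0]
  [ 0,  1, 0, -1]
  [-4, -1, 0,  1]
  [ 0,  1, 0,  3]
A Jordan chain for λ = 2 of length 2:
v_1 = (2, 0, -4, 0)ᵀ
v_2 = (1, 0, 0, 0)ᵀ

Let N = A − (2)·I. We want v_2 with N^2 v_2 = 0 but N^1 v_2 ≠ 0; then v_{j-1} := N · v_j for j = 2, …, 2.

Pick v_2 = (1, 0, 0, 0)ᵀ.
Then v_1 = N · v_2 = (2, 0, -4, 0)ᵀ.

Sanity check: (A − (2)·I) v_1 = (0, 0, 0, 0)ᵀ = 0. ✓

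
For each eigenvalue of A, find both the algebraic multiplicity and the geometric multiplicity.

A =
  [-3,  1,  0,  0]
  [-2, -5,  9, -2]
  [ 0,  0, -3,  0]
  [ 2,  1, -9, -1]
λ = -3: alg = 4, geom = 2

Step 1 — factor the characteristic polynomial to read off the algebraic multiplicities:
  χ_A(x) = (x + 3)^4

Step 2 — compute geometric multiplicities via the rank-nullity identity g(λ) = n − rank(A − λI):
  rank(A − (-3)·I) = 2, so dim ker(A − (-3)·I) = n − 2 = 2

Summary:
  λ = -3: algebraic multiplicity = 4, geometric multiplicity = 2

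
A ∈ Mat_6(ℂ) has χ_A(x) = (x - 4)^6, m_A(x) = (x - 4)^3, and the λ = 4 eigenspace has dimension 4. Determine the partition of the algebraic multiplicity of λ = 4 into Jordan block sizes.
Block sizes for λ = 4: [3, 1, 1, 1]

Step 1 — from the characteristic polynomial, algebraic multiplicity of λ = 4 is 6. From dim ker(A − (4)·I) = 4, there are exactly 4 Jordan blocks for λ = 4.
Step 2 — from the minimal polynomial, the factor (x − 4)^3 tells us the largest block for λ = 4 has size 3.
Step 3 — with total size 6, 4 blocks, and largest block 3, the block sizes (in nonincreasing order) are [3, 1, 1, 1].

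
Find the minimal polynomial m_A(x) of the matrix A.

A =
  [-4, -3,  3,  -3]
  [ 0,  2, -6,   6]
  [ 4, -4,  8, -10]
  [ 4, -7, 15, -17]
x^3 + 7*x^2 + 14*x + 8

The characteristic polynomial is χ_A(x) = (x + 1)*(x + 2)*(x + 4)^2, so the eigenvalues are known. The minimal polynomial is
  m_A(x) = Π_λ (x − λ)^{k_λ}
where k_λ is the size of the *largest* Jordan block for λ (equivalently, the smallest k with (A − λI)^k v = 0 for every generalised eigenvector v of λ).

  λ = -4: largest Jordan block has size 1, contributing (x + 4)
  λ = -2: largest Jordan block has size 1, contributing (x + 2)
  λ = -1: largest Jordan block has size 1, contributing (x + 1)

So m_A(x) = (x + 1)*(x + 2)*(x + 4) = x^3 + 7*x^2 + 14*x + 8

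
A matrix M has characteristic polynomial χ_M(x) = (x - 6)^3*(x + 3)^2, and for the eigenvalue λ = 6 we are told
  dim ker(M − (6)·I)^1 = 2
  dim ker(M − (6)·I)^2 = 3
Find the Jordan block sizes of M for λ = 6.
Block sizes for λ = 6: [2, 1]

From the dimensions of kernels of powers, the number of Jordan blocks of size at least j is d_j − d_{j−1} where d_j = dim ker(N^j) (with d_0 = 0). Computing the differences gives [2, 1].
The number of blocks of size exactly k is (#blocks of size ≥ k) − (#blocks of size ≥ k + 1), so the partition is: 1 block(s) of size 1, 1 block(s) of size 2.
In nonincreasing order the block sizes are [2, 1].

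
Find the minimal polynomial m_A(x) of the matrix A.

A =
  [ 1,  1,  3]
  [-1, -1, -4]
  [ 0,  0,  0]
x^3

The characteristic polynomial is χ_A(x) = x^3, so the eigenvalues are known. The minimal polynomial is
  m_A(x) = Π_λ (x − λ)^{k_λ}
where k_λ is the size of the *largest* Jordan block for λ (equivalently, the smallest k with (A − λI)^k v = 0 for every generalised eigenvector v of λ).

  λ = 0: largest Jordan block has size 3, contributing (x − 0)^3

So m_A(x) = x^3 = x^3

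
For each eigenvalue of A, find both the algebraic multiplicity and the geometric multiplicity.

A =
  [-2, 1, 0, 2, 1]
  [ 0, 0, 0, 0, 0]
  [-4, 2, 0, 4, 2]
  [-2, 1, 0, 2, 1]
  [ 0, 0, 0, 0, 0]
λ = 0: alg = 5, geom = 4

Step 1 — factor the characteristic polynomial to read off the algebraic multiplicities:
  χ_A(x) = x^5

Step 2 — compute geometric multiplicities via the rank-nullity identity g(λ) = n − rank(A − λI):
  rank(A − (0)·I) = 1, so dim ker(A − (0)·I) = n − 1 = 4

Summary:
  λ = 0: algebraic multiplicity = 5, geometric multiplicity = 4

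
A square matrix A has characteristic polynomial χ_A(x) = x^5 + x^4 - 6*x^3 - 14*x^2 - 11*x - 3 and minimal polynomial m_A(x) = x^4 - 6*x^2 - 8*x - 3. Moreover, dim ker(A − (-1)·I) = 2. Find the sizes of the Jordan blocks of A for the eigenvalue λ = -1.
Block sizes for λ = -1: [3, 1]

Step 1 — from the characteristic polynomial, algebraic multiplicity of λ = -1 is 4. From dim ker(A − (-1)·I) = 2, there are exactly 2 Jordan blocks for λ = -1.
Step 2 — from the minimal polynomial, the factor (x + 1)^3 tells us the largest block for λ = -1 has size 3.
Step 3 — with total size 4, 2 blocks, and largest block 3, the block sizes (in nonincreasing order) are [3, 1].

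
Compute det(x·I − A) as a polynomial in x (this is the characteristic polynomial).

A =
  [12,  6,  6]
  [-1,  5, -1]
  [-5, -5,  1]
x^3 - 18*x^2 + 108*x - 216

Expanding det(x·I − A) (e.g. by cofactor expansion or by noting that A is similar to its Jordan form J, which has the same characteristic polynomial as A) gives
  χ_A(x) = x^3 - 18*x^2 + 108*x - 216
which factors as (x - 6)^3. The eigenvalues (with algebraic multiplicities) are λ = 6 with multiplicity 3.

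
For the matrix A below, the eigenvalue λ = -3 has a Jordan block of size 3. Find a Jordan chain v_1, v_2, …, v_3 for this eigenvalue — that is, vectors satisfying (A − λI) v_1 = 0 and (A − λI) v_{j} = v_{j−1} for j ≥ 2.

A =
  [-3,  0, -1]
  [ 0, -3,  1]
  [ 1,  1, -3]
A Jordan chain for λ = -3 of length 3:
v_1 = (-1, 1, 0)ᵀ
v_2 = (0, 0, 1)ᵀ
v_3 = (1, 0, 0)ᵀ

Let N = A − (-3)·I. We want v_3 with N^3 v_3 = 0 but N^2 v_3 ≠ 0; then v_{j-1} := N · v_j for j = 3, …, 2.

Pick v_3 = (1, 0, 0)ᵀ.
Then v_2 = N · v_3 = (0, 0, 1)ᵀ.
Then v_1 = N · v_2 = (-1, 1, 0)ᵀ.

Sanity check: (A − (-3)·I) v_1 = (0, 0, 0)ᵀ = 0. ✓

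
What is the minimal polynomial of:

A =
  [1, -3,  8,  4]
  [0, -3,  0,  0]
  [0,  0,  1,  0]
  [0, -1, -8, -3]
x^3 + 5*x^2 + 3*x - 9

The characteristic polynomial is χ_A(x) = (x - 1)^2*(x + 3)^2, so the eigenvalues are known. The minimal polynomial is
  m_A(x) = Π_λ (x − λ)^{k_λ}
where k_λ is the size of the *largest* Jordan block for λ (equivalently, the smallest k with (A − λI)^k v = 0 for every generalised eigenvector v of λ).

  λ = -3: largest Jordan block has size 2, contributing (x + 3)^2
  λ = 1: largest Jordan block has size 1, contributing (x − 1)

So m_A(x) = (x - 1)*(x + 3)^2 = x^3 + 5*x^2 + 3*x - 9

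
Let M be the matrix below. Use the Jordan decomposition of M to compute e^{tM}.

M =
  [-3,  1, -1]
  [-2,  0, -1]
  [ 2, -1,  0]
e^{tM} =
  [-2*t*exp(-t) + exp(-t), t*exp(-t), -t*exp(-t)]
  [-2*t*exp(-t), t*exp(-t) + exp(-t), -t*exp(-t)]
  [2*t*exp(-t), -t*exp(-t), t*exp(-t) + exp(-t)]

Strategy: write M = P · J · P⁻¹ where J is a Jordan canonical form, so e^{tM} = P · e^{tJ} · P⁻¹, and e^{tJ} can be computed block-by-block.

M has Jordan form
J =
  [-1,  1,  0]
  [ 0, -1,  0]
  [ 0,  0, -1]
(up to reordering of blocks).

Per-block formulas:
  For a 1×1 block at λ = -1: exp(t · [-1]) = [e^(-1t)].
  For a 2×2 Jordan block J_2(-1): exp(t · J_2(-1)) = e^(-1t)·(I + t·N), where N is the 2×2 nilpotent shift.

After assembling e^{tJ} and conjugating by P, we get:

e^{tM} =
  [-2*t*exp(-t) + exp(-t), t*exp(-t), -t*exp(-t)]
  [-2*t*exp(-t), t*exp(-t) + exp(-t), -t*exp(-t)]
  [2*t*exp(-t), -t*exp(-t), t*exp(-t) + exp(-t)]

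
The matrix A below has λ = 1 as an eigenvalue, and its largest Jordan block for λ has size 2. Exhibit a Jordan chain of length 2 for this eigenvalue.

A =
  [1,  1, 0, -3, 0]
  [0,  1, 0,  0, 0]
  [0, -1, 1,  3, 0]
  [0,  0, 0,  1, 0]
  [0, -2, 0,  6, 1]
A Jordan chain for λ = 1 of length 2:
v_1 = (1, 0, -1, 0, -2)ᵀ
v_2 = (0, 1, 0, 0, 0)ᵀ

Let N = A − (1)·I. We want v_2 with N^2 v_2 = 0 but N^1 v_2 ≠ 0; then v_{j-1} := N · v_j for j = 2, …, 2.

Pick v_2 = (0, 1, 0, 0, 0)ᵀ.
Then v_1 = N · v_2 = (1, 0, -1, 0, -2)ᵀ.

Sanity check: (A − (1)·I) v_1 = (0, 0, 0, 0, 0)ᵀ = 0. ✓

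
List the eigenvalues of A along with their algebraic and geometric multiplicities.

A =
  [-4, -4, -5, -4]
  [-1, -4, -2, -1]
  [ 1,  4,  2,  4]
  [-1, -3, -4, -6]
λ = -3: alg = 4, geom = 2

Step 1 — factor the characteristic polynomial to read off the algebraic multiplicities:
  χ_A(x) = (x + 3)^4

Step 2 — compute geometric multiplicities via the rank-nullity identity g(λ) = n − rank(A − λI):
  rank(A − (-3)·I) = 2, so dim ker(A − (-3)·I) = n − 2 = 2

Summary:
  λ = -3: algebraic multiplicity = 4, geometric multiplicity = 2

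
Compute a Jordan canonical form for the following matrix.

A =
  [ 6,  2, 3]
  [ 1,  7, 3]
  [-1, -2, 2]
J_2(5) ⊕ J_1(5)

The characteristic polynomial is
  det(x·I − A) = x^3 - 15*x^2 + 75*x - 125 = (x - 5)^3

Eigenvalues and multiplicities (the geometric multiplicity of λ is n − rank(A − λI), which equals the number of Jordan blocks for λ):
  λ = 5: algebraic multiplicity = 3, geometric multiplicity = 2

Determining the block sizes for each eigenvalue:
  λ = 5: 2 blocks summing to 3 forces exactly one block of size 2 and the rest size 1 → block sizes [2, 1]

Assembling the blocks gives a Jordan form
J =
  [5, 1, 0]
  [0, 5, 0]
  [0, 0, 5]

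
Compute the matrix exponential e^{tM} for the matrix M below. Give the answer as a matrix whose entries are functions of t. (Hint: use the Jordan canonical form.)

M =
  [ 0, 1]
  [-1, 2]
e^{tM} =
  [-t*exp(t) + exp(t), t*exp(t)]
  [-t*exp(t), t*exp(t) + exp(t)]

Strategy: write M = P · J · P⁻¹ where J is a Jordan canonical form, so e^{tM} = P · e^{tJ} · P⁻¹, and e^{tJ} can be computed block-by-block.

M has Jordan form
J =
  [1, 1]
  [0, 1]
(up to reordering of blocks).

Per-block formulas:
  For a 2×2 Jordan block J_2(1): exp(t · J_2(1)) = e^(1t)·(I + t·N), where N is the 2×2 nilpotent shift.

After assembling e^{tJ} and conjugating by P, we get:

e^{tM} =
  [-t*exp(t) + exp(t), t*exp(t)]
  [-t*exp(t), t*exp(t) + exp(t)]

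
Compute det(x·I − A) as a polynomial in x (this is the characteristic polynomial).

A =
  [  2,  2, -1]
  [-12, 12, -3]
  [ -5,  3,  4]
x^3 - 18*x^2 + 108*x - 216

Expanding det(x·I − A) (e.g. by cofactor expansion or by noting that A is similar to its Jordan form J, which has the same characteristic polynomial as A) gives
  χ_A(x) = x^3 - 18*x^2 + 108*x - 216
which factors as (x - 6)^3. The eigenvalues (with algebraic multiplicities) are λ = 6 with multiplicity 3.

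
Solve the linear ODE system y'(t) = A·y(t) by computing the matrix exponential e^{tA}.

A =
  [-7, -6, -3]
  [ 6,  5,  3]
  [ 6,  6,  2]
e^{tA} =
  [-2*exp(2*t) + 3*exp(-t), -2*exp(2*t) + 2*exp(-t), -exp(2*t) + exp(-t)]
  [2*exp(2*t) - 2*exp(-t), 2*exp(2*t) - exp(-t), exp(2*t) - exp(-t)]
  [2*exp(2*t) - 2*exp(-t), 2*exp(2*t) - 2*exp(-t), exp(2*t)]

Strategy: write A = P · J · P⁻¹ where J is a Jordan canonical form, so e^{tA} = P · e^{tJ} · P⁻¹, and e^{tJ} can be computed block-by-block.

A has Jordan form
J =
  [-1,  0, 0]
  [ 0, -1, 0]
  [ 0,  0, 2]
(up to reordering of blocks).

Per-block formulas:
  For a 1×1 block at λ = -1: exp(t · [-1]) = [e^(-1t)].
  For a 1×1 block at λ = 2: exp(t · [2]) = [e^(2t)].

After assembling e^{tJ} and conjugating by P, we get:

e^{tA} =
  [-2*exp(2*t) + 3*exp(-t), -2*exp(2*t) + 2*exp(-t), -exp(2*t) + exp(-t)]
  [2*exp(2*t) - 2*exp(-t), 2*exp(2*t) - exp(-t), exp(2*t) - exp(-t)]
  [2*exp(2*t) - 2*exp(-t), 2*exp(2*t) - 2*exp(-t), exp(2*t)]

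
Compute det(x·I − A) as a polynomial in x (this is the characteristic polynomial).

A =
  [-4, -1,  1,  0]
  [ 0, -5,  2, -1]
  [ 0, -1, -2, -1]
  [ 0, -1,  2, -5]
x^4 + 16*x^3 + 96*x^2 + 256*x + 256

Expanding det(x·I − A) (e.g. by cofactor expansion or by noting that A is similar to its Jordan form J, which has the same characteristic polynomial as A) gives
  χ_A(x) = x^4 + 16*x^3 + 96*x^2 + 256*x + 256
which factors as (x + 4)^4. The eigenvalues (with algebraic multiplicities) are λ = -4 with multiplicity 4.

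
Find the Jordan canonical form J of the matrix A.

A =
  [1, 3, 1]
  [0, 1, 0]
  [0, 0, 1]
J_2(1) ⊕ J_1(1)

The characteristic polynomial is
  det(x·I − A) = x^3 - 3*x^2 + 3*x - 1 = (x - 1)^3

Eigenvalues and multiplicities (the geometric multiplicity of λ is n − rank(A − λI), which equals the number of Jordan blocks for λ):
  λ = 1: algebraic multiplicity = 3, geometric multiplicity = 2

Determining the block sizes for each eigenvalue:
  λ = 1: 2 blocks summing to 3 forces exactly one block of size 2 and the rest size 1 → block sizes [2, 1]

Assembling the blocks gives a Jordan form
J =
  [1, 1, 0]
  [0, 1, 0]
  [0, 0, 1]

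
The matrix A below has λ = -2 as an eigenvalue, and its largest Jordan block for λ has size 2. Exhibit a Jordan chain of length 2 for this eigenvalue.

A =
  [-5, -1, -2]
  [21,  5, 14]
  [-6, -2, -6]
A Jordan chain for λ = -2 of length 2:
v_1 = (-3, 21, -6)ᵀ
v_2 = (1, 0, 0)ᵀ

Let N = A − (-2)·I. We want v_2 with N^2 v_2 = 0 but N^1 v_2 ≠ 0; then v_{j-1} := N · v_j for j = 2, …, 2.

Pick v_2 = (1, 0, 0)ᵀ.
Then v_1 = N · v_2 = (-3, 21, -6)ᵀ.

Sanity check: (A − (-2)·I) v_1 = (0, 0, 0)ᵀ = 0. ✓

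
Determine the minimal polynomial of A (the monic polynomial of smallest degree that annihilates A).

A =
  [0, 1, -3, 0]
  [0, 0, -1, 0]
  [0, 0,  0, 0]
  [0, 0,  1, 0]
x^3

The characteristic polynomial is χ_A(x) = x^4, so the eigenvalues are known. The minimal polynomial is
  m_A(x) = Π_λ (x − λ)^{k_λ}
where k_λ is the size of the *largest* Jordan block for λ (equivalently, the smallest k with (A − λI)^k v = 0 for every generalised eigenvector v of λ).

  λ = 0: largest Jordan block has size 3, contributing (x − 0)^3

So m_A(x) = x^3 = x^3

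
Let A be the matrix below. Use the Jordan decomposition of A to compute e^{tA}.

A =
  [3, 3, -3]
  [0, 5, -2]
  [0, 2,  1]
e^{tA} =
  [exp(3*t), 3*t*exp(3*t), -3*t*exp(3*t)]
  [0, 2*t*exp(3*t) + exp(3*t), -2*t*exp(3*t)]
  [0, 2*t*exp(3*t), -2*t*exp(3*t) + exp(3*t)]

Strategy: write A = P · J · P⁻¹ where J is a Jordan canonical form, so e^{tA} = P · e^{tJ} · P⁻¹, and e^{tJ} can be computed block-by-block.

A has Jordan form
J =
  [3, 1, 0]
  [0, 3, 0]
  [0, 0, 3]
(up to reordering of blocks).

Per-block formulas:
  For a 1×1 block at λ = 3: exp(t · [3]) = [e^(3t)].
  For a 2×2 Jordan block J_2(3): exp(t · J_2(3)) = e^(3t)·(I + t·N), where N is the 2×2 nilpotent shift.

After assembling e^{tJ} and conjugating by P, we get:

e^{tA} =
  [exp(3*t), 3*t*exp(3*t), -3*t*exp(3*t)]
  [0, 2*t*exp(3*t) + exp(3*t), -2*t*exp(3*t)]
  [0, 2*t*exp(3*t), -2*t*exp(3*t) + exp(3*t)]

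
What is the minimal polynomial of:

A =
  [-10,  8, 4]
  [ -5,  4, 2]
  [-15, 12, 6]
x^2

The characteristic polynomial is χ_A(x) = x^3, so the eigenvalues are known. The minimal polynomial is
  m_A(x) = Π_λ (x − λ)^{k_λ}
where k_λ is the size of the *largest* Jordan block for λ (equivalently, the smallest k with (A − λI)^k v = 0 for every generalised eigenvector v of λ).

  λ = 0: largest Jordan block has size 2, contributing (x − 0)^2

So m_A(x) = x^2 = x^2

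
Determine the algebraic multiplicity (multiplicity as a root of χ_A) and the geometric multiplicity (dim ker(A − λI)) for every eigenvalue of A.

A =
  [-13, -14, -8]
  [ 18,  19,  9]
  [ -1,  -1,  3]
λ = 1: alg = 1, geom = 1; λ = 4: alg = 2, geom = 1

Step 1 — factor the characteristic polynomial to read off the algebraic multiplicities:
  χ_A(x) = (x - 4)^2*(x - 1)

Step 2 — compute geometric multiplicities via the rank-nullity identity g(λ) = n − rank(A − λI):
  rank(A − (1)·I) = 2, so dim ker(A − (1)·I) = n − 2 = 1
  rank(A − (4)·I) = 2, so dim ker(A − (4)·I) = n − 2 = 1

Summary:
  λ = 1: algebraic multiplicity = 1, geometric multiplicity = 1
  λ = 4: algebraic multiplicity = 2, geometric multiplicity = 1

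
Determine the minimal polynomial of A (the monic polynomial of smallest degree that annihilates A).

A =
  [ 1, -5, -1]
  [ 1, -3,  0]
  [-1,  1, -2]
x^3 + 4*x^2 + 5*x + 2

The characteristic polynomial is χ_A(x) = (x + 1)^2*(x + 2), so the eigenvalues are known. The minimal polynomial is
  m_A(x) = Π_λ (x − λ)^{k_λ}
where k_λ is the size of the *largest* Jordan block for λ (equivalently, the smallest k with (A − λI)^k v = 0 for every generalised eigenvector v of λ).

  λ = -2: largest Jordan block has size 1, contributing (x + 2)
  λ = -1: largest Jordan block has size 2, contributing (x + 1)^2

So m_A(x) = (x + 1)^2*(x + 2) = x^3 + 4*x^2 + 5*x + 2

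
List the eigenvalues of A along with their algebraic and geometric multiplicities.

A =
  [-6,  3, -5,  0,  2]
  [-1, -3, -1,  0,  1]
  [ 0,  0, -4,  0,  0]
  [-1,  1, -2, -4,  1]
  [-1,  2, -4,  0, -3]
λ = -4: alg = 5, geom = 2

Step 1 — factor the characteristic polynomial to read off the algebraic multiplicities:
  χ_A(x) = (x + 4)^5

Step 2 — compute geometric multiplicities via the rank-nullity identity g(λ) = n − rank(A − λI):
  rank(A − (-4)·I) = 3, so dim ker(A − (-4)·I) = n − 3 = 2

Summary:
  λ = -4: algebraic multiplicity = 5, geometric multiplicity = 2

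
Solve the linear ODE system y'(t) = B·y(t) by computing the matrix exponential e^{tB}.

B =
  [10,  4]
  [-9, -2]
e^{tB} =
  [6*t*exp(4*t) + exp(4*t), 4*t*exp(4*t)]
  [-9*t*exp(4*t), -6*t*exp(4*t) + exp(4*t)]

Strategy: write B = P · J · P⁻¹ where J is a Jordan canonical form, so e^{tB} = P · e^{tJ} · P⁻¹, and e^{tJ} can be computed block-by-block.

B has Jordan form
J =
  [4, 1]
  [0, 4]
(up to reordering of blocks).

Per-block formulas:
  For a 2×2 Jordan block J_2(4): exp(t · J_2(4)) = e^(4t)·(I + t·N), where N is the 2×2 nilpotent shift.

After assembling e^{tJ} and conjugating by P, we get:

e^{tB} =
  [6*t*exp(4*t) + exp(4*t), 4*t*exp(4*t)]
  [-9*t*exp(4*t), -6*t*exp(4*t) + exp(4*t)]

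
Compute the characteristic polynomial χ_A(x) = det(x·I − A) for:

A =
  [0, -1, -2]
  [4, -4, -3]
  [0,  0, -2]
x^3 + 6*x^2 + 12*x + 8

Expanding det(x·I − A) (e.g. by cofactor expansion or by noting that A is similar to its Jordan form J, which has the same characteristic polynomial as A) gives
  χ_A(x) = x^3 + 6*x^2 + 12*x + 8
which factors as (x + 2)^3. The eigenvalues (with algebraic multiplicities) are λ = -2 with multiplicity 3.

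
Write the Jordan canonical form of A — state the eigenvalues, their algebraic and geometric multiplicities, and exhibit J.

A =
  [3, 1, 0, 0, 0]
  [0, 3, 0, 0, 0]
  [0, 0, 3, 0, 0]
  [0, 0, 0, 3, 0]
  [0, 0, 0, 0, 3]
J_2(3) ⊕ J_1(3) ⊕ J_1(3) ⊕ J_1(3)

The characteristic polynomial is
  det(x·I − A) = x^5 - 15*x^4 + 90*x^3 - 270*x^2 + 405*x - 243 = (x - 3)^5

Eigenvalues and multiplicities (the geometric multiplicity of λ is n − rank(A − λI), which equals the number of Jordan blocks for λ):
  λ = 3: algebraic multiplicity = 5, geometric multiplicity = 4

Determining the block sizes for each eigenvalue:
  λ = 3: 4 blocks summing to 5 forces exactly one block of size 2 and the rest size 1 → block sizes [2, 1, 1, 1]

Assembling the blocks gives a Jordan form
J =
  [3, 1, 0, 0, 0]
  [0, 3, 0, 0, 0]
  [0, 0, 3, 0, 0]
  [0, 0, 0, 3, 0]
  [0, 0, 0, 0, 3]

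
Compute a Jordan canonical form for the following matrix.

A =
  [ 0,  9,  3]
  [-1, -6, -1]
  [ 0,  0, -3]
J_2(-3) ⊕ J_1(-3)

The characteristic polynomial is
  det(x·I − A) = x^3 + 9*x^2 + 27*x + 27 = (x + 3)^3

Eigenvalues and multiplicities (the geometric multiplicity of λ is n − rank(A − λI), which equals the number of Jordan blocks for λ):
  λ = -3: algebraic multiplicity = 3, geometric multiplicity = 2

Determining the block sizes for each eigenvalue:
  λ = -3: 2 blocks summing to 3 forces exactly one block of size 2 and the rest size 1 → block sizes [2, 1]

Assembling the blocks gives a Jordan form
J =
  [-3,  1,  0]
  [ 0, -3,  0]
  [ 0,  0, -3]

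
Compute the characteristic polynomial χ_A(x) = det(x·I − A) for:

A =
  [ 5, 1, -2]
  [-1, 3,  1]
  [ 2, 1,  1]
x^3 - 9*x^2 + 27*x - 27

Expanding det(x·I − A) (e.g. by cofactor expansion or by noting that A is similar to its Jordan form J, which has the same characteristic polynomial as A) gives
  χ_A(x) = x^3 - 9*x^2 + 27*x - 27
which factors as (x - 3)^3. The eigenvalues (with algebraic multiplicities) are λ = 3 with multiplicity 3.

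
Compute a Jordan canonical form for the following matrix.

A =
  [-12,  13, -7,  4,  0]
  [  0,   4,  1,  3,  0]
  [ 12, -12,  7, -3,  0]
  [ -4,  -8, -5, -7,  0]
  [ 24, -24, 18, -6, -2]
J_2(-2) ⊕ J_2(-2) ⊕ J_1(-2)

The characteristic polynomial is
  det(x·I − A) = x^5 + 10*x^4 + 40*x^3 + 80*x^2 + 80*x + 32 = (x + 2)^5

Eigenvalues and multiplicities (the geometric multiplicity of λ is n − rank(A − λI), which equals the number of Jordan blocks for λ):
  λ = -2: algebraic multiplicity = 5, geometric multiplicity = 3

Determining the block sizes for each eigenvalue:
  λ = -2: with am = 5 and gm = 3, the partition is not yet determined (e.g. several partitions of 5 into 3 parts exist). Let N = A − (-2)·I. Computing rank(N^1) = 2, rank(N^2) = 0; the number of blocks of size ≥ j is rank(N^{j−1}) − rank(N^j), giving [3, 2]. So we have 2 block(s) of size 2, 1 block(s) of size 1 → block sizes [2, 2, 1]

Assembling the blocks gives a Jordan form
J =
  [-2,  1,  0,  0,  0]
  [ 0, -2,  0,  0,  0]
  [ 0,  0, -2,  1,  0]
  [ 0,  0,  0, -2,  0]
  [ 0,  0,  0,  0, -2]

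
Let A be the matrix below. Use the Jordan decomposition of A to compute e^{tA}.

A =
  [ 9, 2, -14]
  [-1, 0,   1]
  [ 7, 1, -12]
e^{tA} =
  [2*t*exp(t) + 2*exp(t) - exp(-5*t), 2*t*exp(t), -2*t*exp(t) - 2*exp(t) + 2*exp(-5*t)]
  [-t*exp(t), -t*exp(t) + exp(t), t*exp(t)]
  [t*exp(t) + exp(t) - exp(-5*t), t*exp(t), -t*exp(t) - exp(t) + 2*exp(-5*t)]

Strategy: write A = P · J · P⁻¹ where J is a Jordan canonical form, so e^{tA} = P · e^{tJ} · P⁻¹, and e^{tJ} can be computed block-by-block.

A has Jordan form
J =
  [-5, 0, 0]
  [ 0, 1, 1]
  [ 0, 0, 1]
(up to reordering of blocks).

Per-block formulas:
  For a 2×2 Jordan block J_2(1): exp(t · J_2(1)) = e^(1t)·(I + t·N), where N is the 2×2 nilpotent shift.
  For a 1×1 block at λ = -5: exp(t · [-5]) = [e^(-5t)].

After assembling e^{tJ} and conjugating by P, we get:

e^{tA} =
  [2*t*exp(t) + 2*exp(t) - exp(-5*t), 2*t*exp(t), -2*t*exp(t) - 2*exp(t) + 2*exp(-5*t)]
  [-t*exp(t), -t*exp(t) + exp(t), t*exp(t)]
  [t*exp(t) + exp(t) - exp(-5*t), t*exp(t), -t*exp(t) - exp(t) + 2*exp(-5*t)]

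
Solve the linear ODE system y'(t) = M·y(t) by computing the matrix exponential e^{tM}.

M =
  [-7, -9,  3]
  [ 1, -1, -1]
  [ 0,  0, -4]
e^{tM} =
  [-3*t*exp(-4*t) + exp(-4*t), -9*t*exp(-4*t), 3*t*exp(-4*t)]
  [t*exp(-4*t), 3*t*exp(-4*t) + exp(-4*t), -t*exp(-4*t)]
  [0, 0, exp(-4*t)]

Strategy: write M = P · J · P⁻¹ where J is a Jordan canonical form, so e^{tM} = P · e^{tJ} · P⁻¹, and e^{tJ} can be computed block-by-block.

M has Jordan form
J =
  [-4,  1,  0]
  [ 0, -4,  0]
  [ 0,  0, -4]
(up to reordering of blocks).

Per-block formulas:
  For a 2×2 Jordan block J_2(-4): exp(t · J_2(-4)) = e^(-4t)·(I + t·N), where N is the 2×2 nilpotent shift.
  For a 1×1 block at λ = -4: exp(t · [-4]) = [e^(-4t)].

After assembling e^{tJ} and conjugating by P, we get:

e^{tM} =
  [-3*t*exp(-4*t) + exp(-4*t), -9*t*exp(-4*t), 3*t*exp(-4*t)]
  [t*exp(-4*t), 3*t*exp(-4*t) + exp(-4*t), -t*exp(-4*t)]
  [0, 0, exp(-4*t)]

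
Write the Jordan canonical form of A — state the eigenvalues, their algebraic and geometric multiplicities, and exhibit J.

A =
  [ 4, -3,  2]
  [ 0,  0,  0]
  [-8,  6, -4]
J_2(0) ⊕ J_1(0)

The characteristic polynomial is
  det(x·I − A) = x^3

Eigenvalues and multiplicities (the geometric multiplicity of λ is n − rank(A − λI), which equals the number of Jordan blocks for λ):
  λ = 0: algebraic multiplicity = 3, geometric multiplicity = 2

Determining the block sizes for each eigenvalue:
  λ = 0: 2 blocks summing to 3 forces exactly one block of size 2 and the rest size 1 → block sizes [2, 1]

Assembling the blocks gives a Jordan form
J =
  [0, 1, 0]
  [0, 0, 0]
  [0, 0, 0]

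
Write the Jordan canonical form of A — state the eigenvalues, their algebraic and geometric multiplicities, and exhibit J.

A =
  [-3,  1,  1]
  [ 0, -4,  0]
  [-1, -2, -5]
J_3(-4)

The characteristic polynomial is
  det(x·I − A) = x^3 + 12*x^2 + 48*x + 64 = (x + 4)^3

Eigenvalues and multiplicities (the geometric multiplicity of λ is n − rank(A − λI), which equals the number of Jordan blocks for λ):
  λ = -4: algebraic multiplicity = 3, geometric multiplicity = 1

Determining the block sizes for each eigenvalue:
  λ = -4: one block (gm = 1), so the single block has size am = 3 → block sizes [3]

Assembling the blocks gives a Jordan form
J =
  [-4,  1,  0]
  [ 0, -4,  1]
  [ 0,  0, -4]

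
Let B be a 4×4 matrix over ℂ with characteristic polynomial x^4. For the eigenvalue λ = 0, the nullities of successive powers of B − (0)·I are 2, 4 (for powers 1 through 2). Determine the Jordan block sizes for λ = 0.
Block sizes for λ = 0: [2, 2]

From the dimensions of kernels of powers, the number of Jordan blocks of size at least j is d_j − d_{j−1} where d_j = dim ker(N^j) (with d_0 = 0). Computing the differences gives [2, 2].
The number of blocks of size exactly k is (#blocks of size ≥ k) − (#blocks of size ≥ k + 1), so the partition is: 2 block(s) of size 2.
In nonincreasing order the block sizes are [2, 2].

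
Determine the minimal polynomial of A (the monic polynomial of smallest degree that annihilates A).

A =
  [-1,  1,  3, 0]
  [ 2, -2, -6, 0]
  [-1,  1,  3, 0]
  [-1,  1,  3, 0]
x^2

The characteristic polynomial is χ_A(x) = x^4, so the eigenvalues are known. The minimal polynomial is
  m_A(x) = Π_λ (x − λ)^{k_λ}
where k_λ is the size of the *largest* Jordan block for λ (equivalently, the smallest k with (A − λI)^k v = 0 for every generalised eigenvector v of λ).

  λ = 0: largest Jordan block has size 2, contributing (x − 0)^2

So m_A(x) = x^2 = x^2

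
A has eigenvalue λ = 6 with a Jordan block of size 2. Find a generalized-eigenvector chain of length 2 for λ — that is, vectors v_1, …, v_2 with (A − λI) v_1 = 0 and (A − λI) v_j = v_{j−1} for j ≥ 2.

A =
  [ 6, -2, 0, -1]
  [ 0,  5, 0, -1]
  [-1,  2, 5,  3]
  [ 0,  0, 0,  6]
A Jordan chain for λ = 6 of length 2:
v_1 = (1, 0, -1, 0)ᵀ
v_2 = (2, -1, 0, 1)ᵀ

Let N = A − (6)·I. We want v_2 with N^2 v_2 = 0 but N^1 v_2 ≠ 0; then v_{j-1} := N · v_j for j = 2, …, 2.

Pick v_2 = (2, -1, 0, 1)ᵀ.
Then v_1 = N · v_2 = (1, 0, -1, 0)ᵀ.

Sanity check: (A − (6)·I) v_1 = (0, 0, 0, 0)ᵀ = 0. ✓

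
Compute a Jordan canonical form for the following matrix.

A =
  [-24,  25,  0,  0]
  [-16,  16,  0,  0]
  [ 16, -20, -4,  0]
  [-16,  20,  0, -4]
J_2(-4) ⊕ J_1(-4) ⊕ J_1(-4)

The characteristic polynomial is
  det(x·I − A) = x^4 + 16*x^3 + 96*x^2 + 256*x + 256 = (x + 4)^4

Eigenvalues and multiplicities (the geometric multiplicity of λ is n − rank(A − λI), which equals the number of Jordan blocks for λ):
  λ = -4: algebraic multiplicity = 4, geometric multiplicity = 3

Determining the block sizes for each eigenvalue:
  λ = -4: 3 blocks summing to 4 forces exactly one block of size 2 and the rest size 1 → block sizes [2, 1, 1]

Assembling the blocks gives a Jordan form
J =
  [-4,  1,  0,  0]
  [ 0, -4,  0,  0]
  [ 0,  0, -4,  0]
  [ 0,  0,  0, -4]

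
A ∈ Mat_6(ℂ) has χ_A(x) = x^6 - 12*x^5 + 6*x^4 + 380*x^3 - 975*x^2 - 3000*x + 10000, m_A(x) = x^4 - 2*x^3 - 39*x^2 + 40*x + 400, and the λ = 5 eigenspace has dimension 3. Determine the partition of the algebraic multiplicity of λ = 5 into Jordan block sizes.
Block sizes for λ = 5: [2, 1, 1]

Step 1 — from the characteristic polynomial, algebraic multiplicity of λ = 5 is 4. From dim ker(A − (5)·I) = 3, there are exactly 3 Jordan blocks for λ = 5.
Step 2 — from the minimal polynomial, the factor (x − 5)^2 tells us the largest block for λ = 5 has size 2.
Step 3 — with total size 4, 3 blocks, and largest block 2, the block sizes (in nonincreasing order) are [2, 1, 1].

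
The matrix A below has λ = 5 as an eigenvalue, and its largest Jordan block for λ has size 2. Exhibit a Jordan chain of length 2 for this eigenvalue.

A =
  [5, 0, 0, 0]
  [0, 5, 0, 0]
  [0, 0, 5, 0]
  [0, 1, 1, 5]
A Jordan chain for λ = 5 of length 2:
v_1 = (0, 0, 0, 1)ᵀ
v_2 = (0, 1, 0, 0)ᵀ

Let N = A − (5)·I. We want v_2 with N^2 v_2 = 0 but N^1 v_2 ≠ 0; then v_{j-1} := N · v_j for j = 2, …, 2.

Pick v_2 = (0, 1, 0, 0)ᵀ.
Then v_1 = N · v_2 = (0, 0, 0, 1)ᵀ.

Sanity check: (A − (5)·I) v_1 = (0, 0, 0, 0)ᵀ = 0. ✓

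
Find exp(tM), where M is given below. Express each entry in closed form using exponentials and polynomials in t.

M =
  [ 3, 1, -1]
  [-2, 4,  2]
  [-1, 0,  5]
e^{tM} =
  [-t*exp(4*t) + exp(4*t), -t^2*exp(4*t)/2 + t*exp(4*t), t^2*exp(4*t) - t*exp(4*t)]
  [-2*t*exp(4*t), -t^2*exp(4*t) + exp(4*t), 2*t^2*exp(4*t) + 2*t*exp(4*t)]
  [-t*exp(4*t), -t^2*exp(4*t)/2, t^2*exp(4*t) + t*exp(4*t) + exp(4*t)]

Strategy: write M = P · J · P⁻¹ where J is a Jordan canonical form, so e^{tM} = P · e^{tJ} · P⁻¹, and e^{tJ} can be computed block-by-block.

M has Jordan form
J =
  [4, 1, 0]
  [0, 4, 1]
  [0, 0, 4]
(up to reordering of blocks).

Per-block formulas:
  For a 3×3 Jordan block J_3(4): exp(t · J_3(4)) = e^(4t)·(I + t·N + (t^2/2)·N^2), where N is the 3×3 nilpotent shift.

After assembling e^{tJ} and conjugating by P, we get:

e^{tM} =
  [-t*exp(4*t) + exp(4*t), -t^2*exp(4*t)/2 + t*exp(4*t), t^2*exp(4*t) - t*exp(4*t)]
  [-2*t*exp(4*t), -t^2*exp(4*t) + exp(4*t), 2*t^2*exp(4*t) + 2*t*exp(4*t)]
  [-t*exp(4*t), -t^2*exp(4*t)/2, t^2*exp(4*t) + t*exp(4*t) + exp(4*t)]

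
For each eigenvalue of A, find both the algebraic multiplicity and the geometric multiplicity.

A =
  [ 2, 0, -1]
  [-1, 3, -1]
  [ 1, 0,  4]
λ = 3: alg = 3, geom = 2

Step 1 — factor the characteristic polynomial to read off the algebraic multiplicities:
  χ_A(x) = (x - 3)^3

Step 2 — compute geometric multiplicities via the rank-nullity identity g(λ) = n − rank(A − λI):
  rank(A − (3)·I) = 1, so dim ker(A − (3)·I) = n − 1 = 2

Summary:
  λ = 3: algebraic multiplicity = 3, geometric multiplicity = 2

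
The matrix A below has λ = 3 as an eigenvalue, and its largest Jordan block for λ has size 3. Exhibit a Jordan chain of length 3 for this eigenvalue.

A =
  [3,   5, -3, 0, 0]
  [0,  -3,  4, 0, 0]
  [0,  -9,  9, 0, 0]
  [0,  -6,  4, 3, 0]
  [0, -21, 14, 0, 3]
A Jordan chain for λ = 3 of length 3:
v_1 = (-3, 0, 0, 0, 0)ᵀ
v_2 = (5, -6, -9, -6, -21)ᵀ
v_3 = (0, 1, 0, 0, 0)ᵀ

Let N = A − (3)·I. We want v_3 with N^3 v_3 = 0 but N^2 v_3 ≠ 0; then v_{j-1} := N · v_j for j = 3, …, 2.

Pick v_3 = (0, 1, 0, 0, 0)ᵀ.
Then v_2 = N · v_3 = (5, -6, -9, -6, -21)ᵀ.
Then v_1 = N · v_2 = (-3, 0, 0, 0, 0)ᵀ.

Sanity check: (A − (3)·I) v_1 = (0, 0, 0, 0, 0)ᵀ = 0. ✓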